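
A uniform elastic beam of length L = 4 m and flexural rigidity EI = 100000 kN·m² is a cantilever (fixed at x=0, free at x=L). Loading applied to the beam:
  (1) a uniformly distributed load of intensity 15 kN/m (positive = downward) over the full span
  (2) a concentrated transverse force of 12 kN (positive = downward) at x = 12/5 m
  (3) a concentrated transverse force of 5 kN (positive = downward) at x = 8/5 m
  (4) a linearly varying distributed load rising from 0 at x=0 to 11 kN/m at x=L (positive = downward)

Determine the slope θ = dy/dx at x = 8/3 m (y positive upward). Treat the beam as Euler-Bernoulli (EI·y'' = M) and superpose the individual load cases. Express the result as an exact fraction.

θ(8/3) = -52976/18984375 rad

Load 1 — uniform load w=15 kN/m over full span:
  θ_1 = -wx(x²-3Lx+3L²)/(6EI) = -15·(8/3)·((8/3)²-3·4·(8/3)+3·4²)/(6·100000) = -26/16875 rad
Load 2 — point force P=12 kN at a=12/5 m (b=L-a=8/5):
  θ_2 = -Pa²/(2EI)  [x>a] = -12·(12/5)²/(2·100000) = -27/78125 rad
Load 3 — point force P=5 kN at a=8/5 m (b=L-a=12/5):
  θ_3 = -Pa²/(2EI)  [x>a] = -5·(8/5)²/(2·100000) = -1/15625 rad
Load 4 — triangular load w₀=11 kN/m (0→w₀ over full span):
  θ_4 = (w₀Lx²/4-w₀L²x/3-w₀x⁴/(24L))/EI = (11·4·(8/3)²/4-11·4²·(8/3)/3-11·(8/3)⁴/(24·4))/100000 = -638/759375 rad
Superposition: θ = Σ θ_i = -52976/18984375 rad ≈ -0.002791 rad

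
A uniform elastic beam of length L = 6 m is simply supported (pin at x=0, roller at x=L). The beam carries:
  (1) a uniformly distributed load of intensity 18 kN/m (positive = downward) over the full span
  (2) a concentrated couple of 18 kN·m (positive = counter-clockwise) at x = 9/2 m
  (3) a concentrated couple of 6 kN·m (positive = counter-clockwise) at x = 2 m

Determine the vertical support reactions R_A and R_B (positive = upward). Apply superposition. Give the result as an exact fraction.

Load 1 — uniform load w=18 kN/m over full span:
  R_A = wL/2 = 18·6/2 = 54 kN
  R_B = wL/2 = 18·6/2 = 54 kN
Load 2 — applied couple M₀=18 kN·m at a=9/2 m (b=L-a=3/2):
  R_A = M₀/L = 18/6 = 3 kN
  R_B = -M₀/L = -18/6 = -3 kN
Load 3 — applied couple M₀=6 kN·m at a=2 m (b=L-a=4):
  R_A = M₀/L = 6/6 = 1 kN
  R_B = -M₀/L = -6/6 = -1 kN
Superposition: R_A = 58 kN, R_B = 50 kN

R_A = 58 kN, R_B = 50 kN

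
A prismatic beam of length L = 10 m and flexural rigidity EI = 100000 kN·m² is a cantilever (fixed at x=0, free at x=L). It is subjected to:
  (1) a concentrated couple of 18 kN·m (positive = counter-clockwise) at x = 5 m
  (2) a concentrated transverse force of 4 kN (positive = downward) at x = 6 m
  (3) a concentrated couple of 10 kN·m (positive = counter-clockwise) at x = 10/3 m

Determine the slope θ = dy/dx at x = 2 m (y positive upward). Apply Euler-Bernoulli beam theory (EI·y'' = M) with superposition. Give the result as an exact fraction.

θ(2) = 1/6250 rad

Load 1 — applied couple M₀=18 kN·m at a=5 m (b=L-a=5):
  θ_1 = M₀x/EI  [x≤a] = 18·2/100000 = 9/25000 rad
Load 2 — point force P=4 kN at a=6 m (b=L-a=4):
  θ_2 = -Px(2a-x)/(2EI)  [x≤a] = -4·2·(2·6-2)/(2·100000) = -1/2500 rad
Load 3 — applied couple M₀=10 kN·m at a=10/3 m (b=L-a=20/3):
  θ_3 = M₀x/EI  [x≤a] = 10·2/100000 = 1/5000 rad
Superposition: θ = Σ θ_i = 1/6250 rad ≈ 0.000160 rad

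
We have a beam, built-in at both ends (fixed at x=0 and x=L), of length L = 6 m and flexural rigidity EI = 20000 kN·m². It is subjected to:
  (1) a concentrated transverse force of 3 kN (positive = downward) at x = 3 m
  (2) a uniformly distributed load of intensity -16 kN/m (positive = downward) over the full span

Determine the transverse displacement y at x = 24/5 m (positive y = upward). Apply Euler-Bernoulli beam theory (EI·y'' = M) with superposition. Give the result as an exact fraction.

Load 1 — point force P=3 kN at a=3 m (b=L-a=3):
  y_1 = -Pa²(L-x)²(3bL-(3b+a)(L-x))/(6L³EI)  [x>a] = -3·3²·(6-(24/5))²·(3·3·6-(3·3+3)·(6-(24/5)))/(6·6³·20000) = -297/5000000 m
Load 2 — uniform load w=-16 kN/m over full span:
  y_2 = -wx²(L-x)²/(24EI) = -(-16)·(24/5)²·(6-(24/5))²/(24·20000) = 432/390625 m
Superposition: y = Σ y_i = 26163/25000000 m ≈ 0.001047 m

y(24/5) = 26163/25000000 m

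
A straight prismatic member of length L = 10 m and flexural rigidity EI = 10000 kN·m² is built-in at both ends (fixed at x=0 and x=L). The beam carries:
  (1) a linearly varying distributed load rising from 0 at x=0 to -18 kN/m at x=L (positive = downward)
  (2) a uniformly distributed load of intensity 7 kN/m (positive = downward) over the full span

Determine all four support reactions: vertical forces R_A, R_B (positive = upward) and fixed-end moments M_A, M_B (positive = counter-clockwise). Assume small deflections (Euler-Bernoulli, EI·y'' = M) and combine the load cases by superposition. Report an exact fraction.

Load 1 — triangular load w₀=-18 kN/m (0→w₀ over full span):
  R_A = 3w₀L/20 = 3·(-18)·10/20 = -27 kN
  M_A = w₀L²/30 = (-18)·10²/30 = -60 kN·m
  R_B = 7w₀L/20 = 7·(-18)·10/20 = -63 kN
  M_B = -w₀L²/20 = -(-18)·10²/20 = 90 kN·m
Load 2 — uniform load w=7 kN/m over full span:
  R_A = wL/2 = 7·10/2 = 35 kN
  M_A = wL²/12 = 7·10²/12 = 175/3 kN·m
  R_B = wL/2 = 7·10/2 = 35 kN
  M_B = -wL²/12 = -7·10²/12 = -175/3 kN·m
Superposition: R_A = 8 kN, M_A = -5/3 kN·m, R_B = -28 kN, M_B = 95/3 kN·m

R_A = 8 kN, M_A = -5/3 kN·m, R_B = -28 kN, M_B = 95/3 kN·m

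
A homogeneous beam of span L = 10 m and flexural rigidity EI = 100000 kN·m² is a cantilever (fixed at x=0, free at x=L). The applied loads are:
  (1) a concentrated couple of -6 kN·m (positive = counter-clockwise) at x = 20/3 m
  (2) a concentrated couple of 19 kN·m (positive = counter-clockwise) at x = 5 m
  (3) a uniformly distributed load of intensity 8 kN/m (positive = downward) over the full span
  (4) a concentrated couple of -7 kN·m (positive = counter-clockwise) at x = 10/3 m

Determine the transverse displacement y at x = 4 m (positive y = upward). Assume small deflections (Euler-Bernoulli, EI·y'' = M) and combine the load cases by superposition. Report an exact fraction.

Load 1 — applied couple M₀=-6 kN·m at a=20/3 m (b=L-a=10/3):
  y_1 = M₀x²/(2EI)  [x≤a] = (-6)·4²/(2·100000) = -3/6250 m
Load 2 — applied couple M₀=19 kN·m at a=5 m (b=L-a=5):
  y_2 = M₀x²/(2EI)  [x≤a] = 19·4²/(2·100000) = 19/12500 m
Load 3 — uniform load w=8 kN/m over full span:
  y_3 = -wx²(x²-4Lx+6L²)/(24EI) = -8·4²·(4²-4·10·4+6·10²)/(24·100000) = -76/3125 m
Load 4 — applied couple M₀=-7 kN·m at a=10/3 m (b=L-a=20/3):
  y_4 = M₀a(2x-a)/(2EI)  [x>a] = (-7)·(10/3)·(2·4-(10/3))/(2·100000) = -49/90000 m
Superposition: y = Σ y_i = -10721/450000 m ≈ -0.023824 m

y(4) = -10721/450000 m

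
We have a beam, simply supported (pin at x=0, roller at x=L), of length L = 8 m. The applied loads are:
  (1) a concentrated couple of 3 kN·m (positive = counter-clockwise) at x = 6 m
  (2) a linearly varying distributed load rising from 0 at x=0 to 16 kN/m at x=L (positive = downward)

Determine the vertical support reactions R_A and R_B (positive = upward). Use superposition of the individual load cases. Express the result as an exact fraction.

R_A = 521/24 kN, R_B = 1015/24 kN

Load 1 — applied couple M₀=3 kN·m at a=6 m (b=L-a=2):
  R_A = M₀/L = 3/8 kN
  R_B = -M₀/L = -3/8 kN
Load 2 — triangular load w₀=16 kN/m (0→w₀ over full span):
  R_A = w₀L/6 = 16·8/6 = 64/3 kN
  R_B = w₀L/3 = 16·8/3 = 128/3 kN
Superposition: R_A = 521/24 kN, R_B = 1015/24 kN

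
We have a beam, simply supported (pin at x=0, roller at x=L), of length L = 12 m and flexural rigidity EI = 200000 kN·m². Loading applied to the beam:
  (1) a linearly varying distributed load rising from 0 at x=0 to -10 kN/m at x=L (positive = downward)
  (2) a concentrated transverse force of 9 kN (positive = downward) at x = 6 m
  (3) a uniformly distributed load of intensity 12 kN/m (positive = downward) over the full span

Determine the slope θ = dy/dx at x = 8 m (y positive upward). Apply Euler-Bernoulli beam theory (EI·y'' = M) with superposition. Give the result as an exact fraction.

θ(8) = 2693/1800000 rad

Load 1 — triangular load w₀=-10 kN/m (0→w₀ over full span):
  θ_1 = -w₀(7L⁴-30L²x²+15x⁴)/(360LEI) = -(-10)·(7·12⁴-30·12²·8²+15·8⁴)/(360·12·200000) = -91/112500 rad
Load 2 — point force P=9 kN at a=6 m (b=L-a=6):
  θ_2 = -Pa(2L²-6Lx+3x²+a²)/(6LEI)  [x>a] = -9·6·(2·12²-6·12·8+3·8²+6²)/(6·12·200000) = 9/40000 rad
Load 3 — uniform load w=12 kN/m over full span:
  θ_3 = -w(L³-6Lx²+4x³)/(24EI) = -12·(12³-6·12·8²+4·8³)/(24·200000) = 13/6250 rad
Superposition: θ = Σ θ_i = 2693/1800000 rad ≈ 0.001496 rad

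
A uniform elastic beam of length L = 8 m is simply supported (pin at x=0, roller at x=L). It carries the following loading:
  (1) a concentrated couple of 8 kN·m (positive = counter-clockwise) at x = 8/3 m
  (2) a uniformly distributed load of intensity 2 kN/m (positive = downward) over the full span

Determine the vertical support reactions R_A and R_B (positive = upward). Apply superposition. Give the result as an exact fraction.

R_A = 9 kN, R_B = 7 kN

Load 1 — applied couple M₀=8 kN·m at a=8/3 m (b=L-a=16/3):
  R_A = M₀/L = 8/8 = 1 kN
  R_B = -M₀/L = -8/8 = -1 kN
Load 2 — uniform load w=2 kN/m over full span:
  R_A = wL/2 = 2·8/2 = 8 kN
  R_B = wL/2 = 2·8/2 = 8 kN
Superposition: R_A = 9 kN, R_B = 7 kN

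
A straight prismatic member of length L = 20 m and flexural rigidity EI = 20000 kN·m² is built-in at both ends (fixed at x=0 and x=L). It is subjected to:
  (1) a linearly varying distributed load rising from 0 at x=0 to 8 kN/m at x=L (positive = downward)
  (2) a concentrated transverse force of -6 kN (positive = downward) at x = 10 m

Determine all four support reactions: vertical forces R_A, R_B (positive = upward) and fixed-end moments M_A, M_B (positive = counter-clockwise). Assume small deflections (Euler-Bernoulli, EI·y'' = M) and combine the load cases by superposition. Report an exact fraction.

R_A = 21 kN, M_A = 275/3 kN·m, R_B = 53 kN, M_B = -145 kN·m

Load 1 — triangular load w₀=8 kN/m (0→w₀ over full span):
  R_A = 3w₀L/20 = 3·8·20/20 = 24 kN
  M_A = w₀L²/30 = 8·20²/30 = 320/3 kN·m
  R_B = 7w₀L/20 = 7·8·20/20 = 56 kN
  M_B = -w₀L²/20 = -8·20²/20 = -160 kN·m
Load 2 — point force P=-6 kN at a=10 m (b=L-a=10):
  R_A = Pb²(3a+b)/L³ = (-6)·10²·(3·10+10)/20³ = -3 kN
  M_A = Pab²/L² = (-6)·10·10²/20² = -15 kN·m
  R_B = Pa²(a+3b)/L³ = (-6)·10²·(10+3·10)/20³ = -3 kN
  M_B = -Pa²b/L² = -(-6)·10²·10/20² = 15 kN·m
Superposition: R_A = 21 kN, M_A = 275/3 kN·m, R_B = 53 kN, M_B = -145 kN·m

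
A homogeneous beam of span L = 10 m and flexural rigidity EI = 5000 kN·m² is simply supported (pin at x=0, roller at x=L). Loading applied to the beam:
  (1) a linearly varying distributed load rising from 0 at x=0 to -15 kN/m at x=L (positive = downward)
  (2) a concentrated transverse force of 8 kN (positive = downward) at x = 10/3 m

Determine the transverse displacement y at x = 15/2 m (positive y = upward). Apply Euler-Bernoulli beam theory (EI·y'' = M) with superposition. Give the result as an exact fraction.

Load 1 — triangular load w₀=-15 kN/m (0→w₀ over full span):
  y_1 = -w₀x(7L⁴-10L²x²+3x⁴)/(360LEI) = -(-15)·(15/2)·(7·10⁴-10·10²·(15/2)²+3·(15/2)⁴)/(360·10·5000) = 595/4096 m
Load 2 — point force P=8 kN at a=10/3 m (b=L-a=20/3):
  y_2 = -Pa(L-x)(2Lx-a²-x²)/(6LEI)  [x>a] = -8·(10/3)·(10-(15/2))·(2·10·(15/2)-(10/3)²-(15/2)²)/(6·10·5000) = -119/6480 m
Superposition: y = Σ y_i = 210511/1658880 m ≈ 0.126899 m

y(15/2) = 210511/1658880 m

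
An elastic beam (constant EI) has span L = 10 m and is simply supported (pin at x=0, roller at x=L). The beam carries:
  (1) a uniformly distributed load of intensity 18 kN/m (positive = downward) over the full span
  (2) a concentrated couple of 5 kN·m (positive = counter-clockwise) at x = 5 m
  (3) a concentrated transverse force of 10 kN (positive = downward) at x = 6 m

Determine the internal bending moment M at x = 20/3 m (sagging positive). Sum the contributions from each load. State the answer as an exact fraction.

M(20/3) = 655/3 kN·m

Load 1 — uniform load w=18 kN/m over full span:
  M_1 = wx(L-x)/2 = 18·(20/3)·(10-(20/3))/2 = 200 kN·m
Load 2 — applied couple M₀=5 kN·m at a=5 m (b=L-a=5):
  M_2 = M₀x/L - M₀  [x>a] = 5·(20/3)/10 - 5 = -5/3 kN·m
Load 3 — point force P=10 kN at a=6 m (b=L-a=4):
  M_3 = Pa(L-x)/L  [x>a] = 10·6·(10-(20/3))/10 = 20 kN·m
Superposition: M = Σ M_i = 655/3 kN·m ≈ 218.333333 kN·m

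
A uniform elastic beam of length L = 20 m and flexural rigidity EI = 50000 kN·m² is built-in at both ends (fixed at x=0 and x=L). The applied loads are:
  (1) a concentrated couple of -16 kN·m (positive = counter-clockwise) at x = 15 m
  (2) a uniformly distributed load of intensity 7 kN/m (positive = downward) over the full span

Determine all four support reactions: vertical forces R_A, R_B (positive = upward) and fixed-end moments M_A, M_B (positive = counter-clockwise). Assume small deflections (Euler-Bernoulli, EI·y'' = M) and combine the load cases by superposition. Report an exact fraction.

Load 1 — applied couple M₀=-16 kN·m at a=15 m (b=L-a=5):
  R_A = 6M₀ab/L³ = 6·(-16)·15·5/20³ = -9/10 kN
  M_A = M₀b(2a-b)/L² = (-16)·5·(2·15-5)/20² = -5 kN·m
  R_B = -6M₀ab/L³ = -6·(-16)·15·5/20³ = 9/10 kN
  M_B = M₀a(2b-a)/L² = (-16)·15·(2·5-15)/20² = 3 kN·m
Load 2 — uniform load w=7 kN/m over full span:
  R_A = wL/2 = 7·20/2 = 70 kN
  M_A = wL²/12 = 7·20²/12 = 700/3 kN·m
  R_B = wL/2 = 7·20/2 = 70 kN
  M_B = -wL²/12 = -7·20²/12 = -700/3 kN·m
Superposition: R_A = 691/10 kN, M_A = 685/3 kN·m, R_B = 709/10 kN, M_B = -691/3 kN·m

R_A = 691/10 kN, M_A = 685/3 kN·m, R_B = 709/10 kN, M_B = -691/3 kN·m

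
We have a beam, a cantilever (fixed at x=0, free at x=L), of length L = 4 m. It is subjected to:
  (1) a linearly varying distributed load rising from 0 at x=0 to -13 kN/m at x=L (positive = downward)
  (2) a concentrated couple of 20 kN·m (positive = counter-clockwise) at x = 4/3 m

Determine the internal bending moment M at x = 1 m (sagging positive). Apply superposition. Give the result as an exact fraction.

M(1) = 511/8 kN·m

Load 1 — triangular load w₀=-13 kN/m (0→w₀ over full span):
  M_1 = w₀Lx/2 - w₀L²/3 - w₀x³/(6L) = (-13)·4·1/2 - (-13)·4²/3 - (-13)·1³/(6·4) = 351/8 kN·m
Load 2 — applied couple M₀=20 kN·m at a=4/3 m (b=L-a=8/3):
  M_2 = M₀  [x≤a] = 20 = 20 kN·m
Superposition: M = Σ M_i = 511/8 kN·m ≈ 63.875000 kN·m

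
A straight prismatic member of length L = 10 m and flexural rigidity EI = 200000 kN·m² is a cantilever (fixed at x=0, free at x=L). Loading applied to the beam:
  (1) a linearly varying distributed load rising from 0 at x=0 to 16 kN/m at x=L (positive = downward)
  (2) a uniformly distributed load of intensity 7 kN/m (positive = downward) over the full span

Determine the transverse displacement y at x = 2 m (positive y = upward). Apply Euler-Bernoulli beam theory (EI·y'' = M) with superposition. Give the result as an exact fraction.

y(2) = -19647/2500000 m

Load 1 — triangular load w₀=16 kN/m (0→w₀ over full span):
  y_1 = (w₀Lx³/12-w₀L²x²/6-w₀x⁵/(120L))/EI = (16·10·2³/12-16·10²·2²/6-16·2⁵/(120·10))/200000 = -2251/468750 m
Load 2 — uniform load w=7 kN/m over full span:
  y_2 = -wx²(x²-4Lx+6L²)/(24EI) = -7·2²·(2²-4·10·2+6·10²)/(24·200000) = -917/300000 m
Superposition: y = Σ y_i = -19647/2500000 m ≈ -0.007859 m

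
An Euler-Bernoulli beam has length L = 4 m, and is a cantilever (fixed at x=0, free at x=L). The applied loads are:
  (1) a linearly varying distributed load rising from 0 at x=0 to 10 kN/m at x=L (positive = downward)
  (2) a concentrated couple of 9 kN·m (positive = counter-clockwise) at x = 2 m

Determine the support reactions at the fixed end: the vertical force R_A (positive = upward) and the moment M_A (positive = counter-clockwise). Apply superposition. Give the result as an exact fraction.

Load 1 — triangular load w₀=10 kN/m (0→w₀ over full span):
  R_A = w₀L/2 = 10·4/2 = 20 kN
  M_A = w₀L²/3 = 10·4²/3 = 160/3 kN·m
Load 2 — applied couple M₀=9 kN·m at a=2 m (b=L-a=2):
  R_A = 0 kN
  M_A = -M₀ = -9 kN·m
Superposition: R_A = 20 kN, M_A = 133/3 kN·m

R_A = 20 kN, M_A = 133/3 kN·m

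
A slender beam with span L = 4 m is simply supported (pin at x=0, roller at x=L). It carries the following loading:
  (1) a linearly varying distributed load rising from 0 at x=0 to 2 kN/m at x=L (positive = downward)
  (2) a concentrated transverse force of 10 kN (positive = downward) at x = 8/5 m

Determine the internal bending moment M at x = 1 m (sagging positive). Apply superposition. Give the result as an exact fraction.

Load 1 — triangular load w₀=2 kN/m (0→w₀ over full span):
  M_1 = w₀Lx/6 - w₀x³/(6L) = 2·4·1/6 - 2·1³/(6·4) = 5/4 kN·m
Load 2 — point force P=10 kN at a=8/5 m (b=L-a=12/5):
  M_2 = Pbx/L  [x≤a] = 10·(12/5)·1/4 = 6 kN·m
Superposition: M = Σ M_i = 29/4 kN·m ≈ 7.250000 kN·m

M(1) = 29/4 kN·m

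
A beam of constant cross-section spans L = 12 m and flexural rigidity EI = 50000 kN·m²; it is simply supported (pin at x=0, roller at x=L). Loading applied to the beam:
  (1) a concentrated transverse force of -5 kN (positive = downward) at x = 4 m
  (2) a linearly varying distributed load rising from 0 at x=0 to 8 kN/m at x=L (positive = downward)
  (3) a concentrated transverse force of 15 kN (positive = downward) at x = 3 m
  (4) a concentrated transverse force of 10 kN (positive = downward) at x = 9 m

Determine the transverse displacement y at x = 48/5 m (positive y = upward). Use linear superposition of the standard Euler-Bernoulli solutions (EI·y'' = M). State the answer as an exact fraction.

Load 1 — point force P=-5 kN at a=4 m (b=L-a=8):
  y_1 = -Pa(L-x)(2Lx-a²-x²)/(6LEI)  [x>a] = -(-5)·4·(12-(48/5))·(2·12·(48/5)-4²-(48/5)²)/(6·12·50000) = 382/234375 m
Load 2 — triangular load w₀=8 kN/m (0→w₀ over full span):
  y_2 = -w₀x(7L⁴-10L²x²+3x⁴)/(360LEI) = -8·(48/5)·(7·12⁴-10·12²·(48/5)²+3·(48/5)⁴)/(360·12·50000) = -658368/48828125 m
Load 3 — point force P=15 kN at a=3 m (b=L-a=9):
  y_3 = -Pa(L-x)(2Lx-a²-x²)/(6LEI)  [x>a] = -15·3·(12-(48/5))·(2·12·(48/5)-3²-(48/5)²)/(6·12·50000) = -9693/2500000 m
Load 4 — point force P=10 kN at a=9 m (b=L-a=3):
  y_4 = -Pa(L-x)(2Lx-a²-x²)/(6LEI)  [x>a] = -10·9·(12-(48/5))·(2·12·(48/5)-9²-(48/5)²)/(6·12·50000) = -4293/1250000 m
Superposition: y = Σ y_i = -89836453/4687500000 m ≈ -0.019165 m

y(48/5) = -89836453/4687500000 m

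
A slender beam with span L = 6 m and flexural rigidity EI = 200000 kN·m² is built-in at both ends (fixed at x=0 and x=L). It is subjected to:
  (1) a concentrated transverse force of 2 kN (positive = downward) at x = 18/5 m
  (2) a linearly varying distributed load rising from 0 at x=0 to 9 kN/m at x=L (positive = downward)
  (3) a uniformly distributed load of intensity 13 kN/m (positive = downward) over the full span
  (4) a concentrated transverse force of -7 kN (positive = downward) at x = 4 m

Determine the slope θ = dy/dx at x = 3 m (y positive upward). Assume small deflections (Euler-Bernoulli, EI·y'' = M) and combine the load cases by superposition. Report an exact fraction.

Load 1 — point force P=2 kN at a=18/5 m (b=L-a=12/5):
  θ_1 = -Pb²x(2aL-(3a+b)x)/(2L³EI)  [x≤a] = -2·(12/5)²·3·(2·(18/5)·6-(3·(18/5)+(12/5))·3)/(2·6³·200000) = -9/6250000 rad
Load 2 — triangular load w₀=9 kN/m (0→w₀ over full span):
  θ_2 = -w₀(2x(L-x)(L-2x)(x+2L)+x²(L-x)²)/(120LEI) = -9·(2·3·(6-3)·(6-2·3)·(3+2·6)+3²·(6-3)²)/(120·6·200000) = -81/16000000 rad
Load 3 — uniform load w=13 kN/m over full span:
  θ_3 = -wx(L-x)(L-2x)/(12EI) = -13·3·(6-3)·(6-2·3)/(12·200000) = 0 rad
Load 4 — point force P=-7 kN at a=4 m (b=L-a=2):
  θ_4 = -Pb²x(2aL-(3a+b)x)/(2L³EI)  [x≤a] = -(-7)·2²·3·(2·4·6-(3·4+2)·3)/(2·6³·200000) = 7/1200000 rad
Superposition: θ = Σ θ_i = -803/1200000000 rad ≈ -0.000001 rad

θ(3) = -803/1200000000 rad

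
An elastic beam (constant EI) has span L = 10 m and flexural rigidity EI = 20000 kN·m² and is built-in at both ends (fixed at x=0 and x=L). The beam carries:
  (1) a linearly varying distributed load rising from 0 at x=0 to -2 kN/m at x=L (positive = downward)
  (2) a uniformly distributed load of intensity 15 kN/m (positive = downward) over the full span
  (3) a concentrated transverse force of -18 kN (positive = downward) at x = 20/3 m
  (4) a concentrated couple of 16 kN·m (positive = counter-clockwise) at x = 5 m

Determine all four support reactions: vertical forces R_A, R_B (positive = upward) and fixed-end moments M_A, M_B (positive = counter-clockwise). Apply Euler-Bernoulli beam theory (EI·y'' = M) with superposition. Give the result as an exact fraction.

Load 1 — triangular load w₀=-2 kN/m (0→w₀ over full span):
  R_A = 3w₀L/20 = 3·(-2)·10/20 = -3 kN
  M_A = w₀L²/30 = (-2)·10²/30 = -20/3 kN·m
  R_B = 7w₀L/20 = 7·(-2)·10/20 = -7 kN
  M_B = -w₀L²/20 = -(-2)·10²/20 = 10 kN·m
Load 2 — uniform load w=15 kN/m over full span:
  R_A = wL/2 = 15·10/2 = 75 kN
  M_A = wL²/12 = 15·10²/12 = 125 kN·m
  R_B = wL/2 = 15·10/2 = 75 kN
  M_B = -wL²/12 = -15·10²/12 = -125 kN·m
Load 3 — point force P=-18 kN at a=20/3 m (b=L-a=10/3):
  R_A = Pb²(3a+b)/L³ = (-18)·(10/3)²·(3·(20/3)+(10/3))/10³ = -14/3 kN
  M_A = Pab²/L² = (-18)·(20/3)·(10/3)²/10² = -40/3 kN·m
  R_B = Pa²(a+3b)/L³ = (-18)·(20/3)²·((20/3)+3·(10/3))/10³ = -40/3 kN
  M_B = -Pa²b/L² = -(-18)·(20/3)²·(10/3)/10² = 80/3 kN·m
Load 4 — applied couple M₀=16 kN·m at a=5 m (b=L-a=5):
  R_A = 6M₀ab/L³ = 6·16·5·5/10³ = 12/5 kN
  M_A = M₀b(2a-b)/L² = 16·5·(2·5-5)/10² = 4 kN·m
  R_B = -6M₀ab/L³ = -6·16·5·5/10³ = -12/5 kN
  M_B = M₀a(2b-a)/L² = 16·5·(2·5-5)/10² = 4 kN·m
Superposition: R_A = 1046/15 kN, M_A = 109 kN·m, R_B = 784/15 kN, M_B = -253/3 kN·m

R_A = 1046/15 kN, M_A = 109 kN·m, R_B = 784/15 kN, M_B = -253/3 kN·m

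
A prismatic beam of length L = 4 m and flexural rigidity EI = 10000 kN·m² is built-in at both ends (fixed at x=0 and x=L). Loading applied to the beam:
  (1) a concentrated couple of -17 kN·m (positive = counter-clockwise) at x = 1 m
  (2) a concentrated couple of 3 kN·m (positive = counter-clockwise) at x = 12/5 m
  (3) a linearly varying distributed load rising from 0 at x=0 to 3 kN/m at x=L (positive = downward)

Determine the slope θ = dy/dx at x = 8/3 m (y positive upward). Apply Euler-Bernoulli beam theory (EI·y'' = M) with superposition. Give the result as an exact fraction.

θ(8/3) = 15659/40500000 rad

Load 1 — applied couple M₀=-17 kN·m at a=1 m (b=L-a=3):
  θ_1 = (R_Ax²/2 - M_Ax - M₀(x-a))/EI  [x>a] with R_A=-153/32, M_A=51/16 = ((-153/32)·(8/3)²/2 - (51/16)·(8/3) - (-17)·((8/3)-1))/10000 = 17/60000 rad
Load 2 — applied couple M₀=3 kN·m at a=12/5 m (b=L-a=8/5):
  θ_2 = (R_Ax²/2 - M_Ax - M₀(x-a))/EI  [x>a] with R_A=27/25, M_A=24/25 = ((27/25)·(8/3)²/2 - (24/25)·(8/3) - 3·((8/3)-(12/5)))/10000 = 3/62500 rad
Load 3 — triangular load w₀=3 kN/m (0→w₀ over full span):
  θ_3 = -w₀(2x(L-x)(L-2x)(x+2L)+x²(L-x)²)/(120LEI) = -3·(2·(8/3)·(4-(8/3))·(4-2·(8/3))·((8/3)+2·4)+(8/3)²·(4-(8/3))²)/(120·4·10000) = 14/253125 rad
Superposition: θ = Σ θ_i = 15659/40500000 rad ≈ 0.000387 rad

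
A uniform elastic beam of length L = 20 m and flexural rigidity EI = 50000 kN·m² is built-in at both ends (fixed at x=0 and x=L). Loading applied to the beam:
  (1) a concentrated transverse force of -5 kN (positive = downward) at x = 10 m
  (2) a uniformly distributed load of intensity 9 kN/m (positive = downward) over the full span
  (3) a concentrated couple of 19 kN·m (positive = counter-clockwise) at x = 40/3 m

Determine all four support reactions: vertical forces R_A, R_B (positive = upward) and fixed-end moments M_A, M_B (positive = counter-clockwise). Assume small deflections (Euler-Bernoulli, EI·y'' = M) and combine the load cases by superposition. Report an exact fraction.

Load 1 — point force P=-5 kN at a=10 m (b=L-a=10):
  R_A = Pb²(3a+b)/L³ = (-5)·10²·(3·10+10)/20³ = -5/2 kN
  M_A = Pab²/L² = (-5)·10·10²/20² = -25/2 kN·m
  R_B = Pa²(a+3b)/L³ = (-5)·10²·(10+3·10)/20³ = -5/2 kN
  M_B = -Pa²b/L² = -(-5)·10²·10/20² = 25/2 kN·m
Load 2 — uniform load w=9 kN/m over full span:
  R_A = wL/2 = 9·20/2 = 90 kN
  M_A = wL²/12 = 9·20²/12 = 300 kN·m
  R_B = wL/2 = 9·20/2 = 90 kN
  M_B = -wL²/12 = -9·20²/12 = -300 kN·m
Load 3 — applied couple M₀=19 kN·m at a=40/3 m (b=L-a=20/3):
  R_A = 6M₀ab/L³ = 6·19·(40/3)·(20/3)/20³ = 19/15 kN
  M_A = M₀b(2a-b)/L² = 19·(20/3)·(2·(40/3)-(20/3))/20² = 19/3 kN·m
  R_B = -6M₀ab/L³ = -6·19·(40/3)·(20/3)/20³ = -19/15 kN
  M_B = M₀a(2b-a)/L² = 19·(40/3)·(2·(20/3)-(40/3))/20² = 0 kN·m
Superposition: R_A = 2663/30 kN, M_A = 1763/6 kN·m, R_B = 2587/30 kN, M_B = -575/2 kN·m

R_A = 2663/30 kN, M_A = 1763/6 kN·m, R_B = 2587/30 kN, M_B = -575/2 kN·m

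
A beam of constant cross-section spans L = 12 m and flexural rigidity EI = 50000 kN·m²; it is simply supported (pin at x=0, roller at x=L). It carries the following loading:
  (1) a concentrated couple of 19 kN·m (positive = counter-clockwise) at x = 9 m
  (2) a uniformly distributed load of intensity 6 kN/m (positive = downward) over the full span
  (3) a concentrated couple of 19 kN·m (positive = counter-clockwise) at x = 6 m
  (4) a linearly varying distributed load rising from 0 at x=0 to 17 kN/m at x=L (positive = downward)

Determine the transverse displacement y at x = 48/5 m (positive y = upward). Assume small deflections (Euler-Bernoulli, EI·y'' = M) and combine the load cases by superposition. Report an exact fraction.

y(48/5) = -76311099/1562500000 m

Load 1 — applied couple M₀=19 kN·m at a=9 m (b=L-a=3):
  y_1 = (M₀x³/(6L)-M₀(x-a)²/2+C₁x)/EI  [x>a] with C₁=M₀(3b²-L²)/(6L)=-247/8 = (19·(48/5)³/(6·12)-19·((48/5)-9)²/2+(-247/8)·(48/5))/50000 = -16587/12500000 m
Load 2 — uniform load w=6 kN/m over full span:
  y_2 = -wx(L³-2Lx²+x³)/(24EI) = -6·(48/5)·(12³-2·12·(48/5)²+(48/5)³)/(24·50000) = -37584/1953125 m
Load 3 — applied couple M₀=19 kN·m at a=6 m (b=L-a=6):
  y_3 = (M₀x³/(6L)-M₀(x-a)²/2+C₁x)/EI  [x>a] with C₁=M₀(3b²-L²)/(6L)=-19/2 = (19·(48/5)³/(6·12)-19·((48/5)-6)²/2+(-19/2)·(48/5))/50000 = 1197/3125000 m
Load 4 — triangular load w₀=17 kN/m (0→w₀ over full span):
  y_4 = -w₀x(7L⁴-10L²x²+3x⁴)/(360LEI) = -17·(48/5)·(7·12⁴-10·12²·(48/5)²+3·(48/5)⁴)/(360·12·50000) = -1399032/48828125 m
Superposition: y = Σ y_i = -76311099/1562500000 m ≈ -0.048839 m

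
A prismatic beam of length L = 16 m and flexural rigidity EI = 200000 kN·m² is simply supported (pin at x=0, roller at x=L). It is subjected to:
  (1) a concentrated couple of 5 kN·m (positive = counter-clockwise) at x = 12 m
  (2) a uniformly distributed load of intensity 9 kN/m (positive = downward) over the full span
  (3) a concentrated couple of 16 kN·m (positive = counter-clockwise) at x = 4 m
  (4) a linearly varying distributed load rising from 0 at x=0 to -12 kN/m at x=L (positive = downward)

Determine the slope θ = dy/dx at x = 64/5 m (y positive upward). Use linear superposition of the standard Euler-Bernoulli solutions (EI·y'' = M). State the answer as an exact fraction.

θ(64/5) = 1390823/750000000 rad

Load 1 — applied couple M₀=5 kN·m at a=12 m (b=L-a=4):
  θ_1 = (M₀x²/(2L)-M₀(x-a)+C₁)/EI  [x>a] with C₁=M₀(3b²-L²)/(6L)=-65/6 = (5·(64/5)²/(2·16)-5·((64/5)-12)+(-65/6))/200000 = 323/6000000 rad
Load 2 — uniform load w=9 kN/m over full span:
  θ_2 = -w(L³-6Lx²+4x³)/(24EI) = -9·(16³-6·16·(64/5)²+4·(64/5)³)/(24·200000) = 2376/390625 rad
Load 3 — applied couple M₀=16 kN·m at a=4 m (b=L-a=12):
  θ_3 = (M₀x²/(2L)-M₀(x-a)+C₁)/EI  [x>a] with C₁=M₀(3b²-L²)/(6L)=88/3 = (16·(64/5)²/(2·16)-16·((64/5)-4)+(88/3))/200000 = -277/1875000 rad
Load 4 — triangular load w₀=-12 kN/m (0→w₀ over full span):
  θ_4 = -w₀(7L⁴-30L²x²+15x⁴)/(360LEI) = -(-12)·(7·16⁴-30·16²·(64/5)²+15·(64/5)⁴)/(360·16·200000) = -24224/5859375 rad
Superposition: θ = Σ θ_i = 1390823/750000000 rad ≈ 0.001854 rad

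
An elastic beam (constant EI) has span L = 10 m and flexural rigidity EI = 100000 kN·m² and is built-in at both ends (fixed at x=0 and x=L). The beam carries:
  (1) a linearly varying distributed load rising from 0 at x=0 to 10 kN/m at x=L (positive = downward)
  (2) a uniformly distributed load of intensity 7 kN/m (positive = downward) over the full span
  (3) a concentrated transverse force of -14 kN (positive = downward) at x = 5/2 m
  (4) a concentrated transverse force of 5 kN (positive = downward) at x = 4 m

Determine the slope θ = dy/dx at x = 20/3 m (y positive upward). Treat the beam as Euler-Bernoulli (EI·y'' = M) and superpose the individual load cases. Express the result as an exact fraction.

θ(20/3) = 33299/48600000 rad

Load 1 — triangular load w₀=10 kN/m (0→w₀ over full span):
  θ_1 = -w₀(2x(L-x)(L-2x)(x+2L)+x²(L-x)²)/(120LEI) = -10·(2·(20/3)·(10-(20/3))·(10-2·(20/3))·((20/3)+2·10)+(20/3)²·(10-(20/3))²)/(120·10·100000) = 7/24300 rad
Load 2 — uniform load w=7 kN/m over full span:
  θ_2 = -wx(L-x)(L-2x)/(12EI) = -7·(20/3)·(10-(20/3))·(10-2·(20/3))/(12·100000) = 7/16200 rad
Load 3 — point force P=-14 kN at a=5/2 m (b=L-a=15/2):
  θ_3 = Pa²(L-x)(2bL-(3b+a)(L-x))/(2L³EI)  [x>a] = (-14)·(5/2)²·(10-(20/3))·(2·(15/2)·10-(3·(15/2)+(5/2))·(10-(20/3)))/(2·10³·100000) = -7/72000 rad
Load 4 — point force P=5 kN at a=4 m (b=L-a=6):
  θ_4 = Pa²(L-x)(2bL-(3b+a)(L-x))/(2L³EI)  [x>a] = 5·4²·(10-(20/3))·(2·6·10-(3·6+4)·(10-(20/3)))/(2·10³·100000) = 7/112500 rad
Superposition: θ = Σ θ_i = 33299/48600000 rad ≈ 0.000685 rad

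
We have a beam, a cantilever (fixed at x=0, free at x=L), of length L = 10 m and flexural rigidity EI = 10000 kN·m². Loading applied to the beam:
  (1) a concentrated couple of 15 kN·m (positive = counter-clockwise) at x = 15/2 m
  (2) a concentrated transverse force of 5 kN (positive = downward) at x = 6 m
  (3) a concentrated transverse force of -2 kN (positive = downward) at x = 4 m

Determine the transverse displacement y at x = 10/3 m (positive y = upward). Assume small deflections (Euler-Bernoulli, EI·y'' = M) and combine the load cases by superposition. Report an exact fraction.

y(10/3) = -11/5400 m

Load 1 — applied couple M₀=15 kN·m at a=15/2 m (b=L-a=5/2):
  y_1 = M₀x²/(2EI)  [x≤a] = 15·(10/3)²/(2·10000) = 1/120 m
Load 2 — point force P=5 kN at a=6 m (b=L-a=4):
  y_2 = -Px²(3a-x)/(6EI)  [x≤a] = -5·(10/3)²·(3·6-(10/3))/(6·10000) = -11/810 m
Load 3 — point force P=-2 kN at a=4 m (b=L-a=6):
  y_3 = -Px²(3a-x)/(6EI)  [x≤a] = -(-2)·(10/3)²·(3·4-(10/3))/(6·10000) = 13/4050 m
Superposition: y = Σ y_i = -11/5400 m ≈ -0.002037 m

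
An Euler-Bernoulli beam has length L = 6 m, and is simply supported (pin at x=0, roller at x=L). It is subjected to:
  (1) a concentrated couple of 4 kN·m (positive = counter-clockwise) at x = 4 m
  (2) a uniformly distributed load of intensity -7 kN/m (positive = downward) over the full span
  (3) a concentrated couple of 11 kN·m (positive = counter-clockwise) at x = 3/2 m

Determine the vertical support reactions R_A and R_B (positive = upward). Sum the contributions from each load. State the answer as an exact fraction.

Load 1 — applied couple M₀=4 kN·m at a=4 m (b=L-a=2):
  R_A = M₀/L = 4/6 = 2/3 kN
  R_B = -M₀/L = -4/6 = -2/3 kN
Load 2 — uniform load w=-7 kN/m over full span:
  R_A = wL/2 = (-7)·6/2 = -21 kN
  R_B = wL/2 = (-7)·6/2 = -21 kN
Load 3 — applied couple M₀=11 kN·m at a=3/2 m (b=L-a=9/2):
  R_A = M₀/L = 11/6 kN
  R_B = -M₀/L = -11/6 kN
Superposition: R_A = -37/2 kN, R_B = -47/2 kN

R_A = -37/2 kN, R_B = -47/2 kN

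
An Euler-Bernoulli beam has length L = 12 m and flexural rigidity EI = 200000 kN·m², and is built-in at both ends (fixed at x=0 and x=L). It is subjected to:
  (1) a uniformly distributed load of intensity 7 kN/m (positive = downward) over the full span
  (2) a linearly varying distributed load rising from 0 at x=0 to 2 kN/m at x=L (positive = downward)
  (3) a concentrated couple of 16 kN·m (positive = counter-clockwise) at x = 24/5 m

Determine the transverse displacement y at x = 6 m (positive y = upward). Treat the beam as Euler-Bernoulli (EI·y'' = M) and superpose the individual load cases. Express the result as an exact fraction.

Load 1 — uniform load w=7 kN/m over full span:
  y_1 = -wx²(L-x)²/(24EI) = -7·6²·(12-6)²/(24·200000) = -189/100000 m
Load 2 — triangular load w₀=2 kN/m (0→w₀ over full span):
  y_2 = -w₀x²(L-x)²(x+2L)/(120LEI) = -2·6²·(12-6)²·(6+2·12)/(120·12·200000) = -27/100000 m
Load 3 — applied couple M₀=16 kN·m at a=24/5 m (b=L-a=36/5):
  y_3 = (R_Ax³/6 - M_Ax²/2 - M₀(x-a)²/2)/EI  [x>a] with R_A=48/25, M_A=48/25 = ((48/25)·6³/6 - (48/25)·6²/2 - 16·(6-(24/5))²/2)/200000 = 9/78125 m
Superposition: y = Σ y_i = -639/312500 m ≈ -0.002045 m

y(6) = -639/312500 m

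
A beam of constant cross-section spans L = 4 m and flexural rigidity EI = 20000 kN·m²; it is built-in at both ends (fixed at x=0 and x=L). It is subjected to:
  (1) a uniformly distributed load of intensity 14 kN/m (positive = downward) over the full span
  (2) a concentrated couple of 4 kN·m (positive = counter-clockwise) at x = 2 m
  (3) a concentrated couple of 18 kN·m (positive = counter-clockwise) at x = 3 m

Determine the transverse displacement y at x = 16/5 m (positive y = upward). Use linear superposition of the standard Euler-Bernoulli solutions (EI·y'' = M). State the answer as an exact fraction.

Load 1 — uniform load w=14 kN/m over full span:
  y_1 = -wx²(L-x)²/(24EI) = -14·(16/5)²·(4-(16/5))²/(24·20000) = -224/1171875 m
Load 2 — applied couple M₀=4 kN·m at a=2 m (b=L-a=2):
  y_2 = (R_Ax³/6 - M_Ax²/2 - M₀(x-a)²/2)/EI  [x>a] with R_A=3/2, M_A=1 = ((3/2)·(16/5)³/6 - 1·(16/5)²/2 - 4·((16/5)-2)²/2)/20000 = 3/312500 m
Load 3 — applied couple M₀=18 kN·m at a=3 m (b=L-a=1):
  y_3 = (R_Ax³/6 - M_Ax²/2 - M₀(x-a)²/2)/EI  [x>a] with R_A=81/16, M_A=45/8 = ((81/16)·(16/5)³/6 - (45/8)·(16/5)²/2 - 18·((16/5)-3)²/2)/20000 = -189/2500000 m
Superposition: y = Σ y_i = -9643/37500000 m ≈ -0.000257 m

y(16/5) = -9643/37500000 m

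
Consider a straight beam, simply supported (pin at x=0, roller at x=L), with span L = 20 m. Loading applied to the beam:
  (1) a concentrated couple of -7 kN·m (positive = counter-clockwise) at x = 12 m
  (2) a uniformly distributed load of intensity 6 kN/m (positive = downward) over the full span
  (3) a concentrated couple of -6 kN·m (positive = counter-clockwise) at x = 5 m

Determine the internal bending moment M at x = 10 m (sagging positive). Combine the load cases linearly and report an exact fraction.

Load 1 — applied couple M₀=-7 kN·m at a=12 m (b=L-a=8):
  M_1 = M₀x/L  [x≤a] = (-7)·10/20 = -7/2 kN·m
Load 2 — uniform load w=6 kN/m over full span:
  M_2 = wx(L-x)/2 = 6·10·(20-10)/2 = 300 kN·m
Load 3 — applied couple M₀=-6 kN·m at a=5 m (b=L-a=15):
  M_3 = M₀x/L - M₀  [x>a] = (-6)·10/20 - (-6) = 3 kN·m
Superposition: M = Σ M_i = 599/2 kN·m ≈ 299.500000 kN·m

M(10) = 599/2 kN·m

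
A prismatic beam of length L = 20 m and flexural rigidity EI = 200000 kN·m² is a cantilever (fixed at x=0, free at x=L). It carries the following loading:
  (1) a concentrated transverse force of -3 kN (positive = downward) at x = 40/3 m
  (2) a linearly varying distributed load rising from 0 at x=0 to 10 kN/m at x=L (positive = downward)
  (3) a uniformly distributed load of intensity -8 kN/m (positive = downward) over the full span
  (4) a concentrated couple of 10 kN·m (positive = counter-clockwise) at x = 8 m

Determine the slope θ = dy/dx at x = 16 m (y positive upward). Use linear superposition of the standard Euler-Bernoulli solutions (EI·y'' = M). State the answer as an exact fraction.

θ(16) = 193/37500 rad

Load 1 — point force P=-3 kN at a=40/3 m (b=L-a=20/3):
  θ_1 = -Pa²/(2EI)  [x>a] = -(-3)·(40/3)²/(2·200000) = 1/750 rad
Load 2 — triangular load w₀=10 kN/m (0→w₀ over full span):
  θ_2 = (w₀Lx²/4-w₀L²x/3-w₀x⁴/(24L))/EI = (10·20·16²/4-10·20²·16/3-10·16⁴/(24·20))/200000 = -464/9375 rad
Load 3 — uniform load w=-8 kN/m over full span:
  θ_3 = -wx(x²-3Lx+3L²)/(6EI) = -(-8)·16·(16²-3·20·16+3·20²)/(6·200000) = 496/9375 rad
Load 4 — applied couple M₀=10 kN·m at a=8 m (b=L-a=12):
  θ_4 = M₀a/EI  [x>a] = 10·8/200000 = 1/2500 rad
Superposition: θ = Σ θ_i = 193/37500 rad ≈ 0.005147 rad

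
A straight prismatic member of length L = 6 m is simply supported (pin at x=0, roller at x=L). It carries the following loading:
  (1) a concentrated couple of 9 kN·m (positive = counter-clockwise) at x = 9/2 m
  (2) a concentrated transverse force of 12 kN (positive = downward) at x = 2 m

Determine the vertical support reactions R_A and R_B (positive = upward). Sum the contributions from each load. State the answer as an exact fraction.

Load 1 — applied couple M₀=9 kN·m at a=9/2 m (b=L-a=3/2):
  R_A = M₀/L = 9/6 = 3/2 kN
  R_B = -M₀/L = -9/6 = -3/2 kN
Load 2 — point force P=12 kN at a=2 m (b=L-a=4):
  R_A = Pb/L = 12·4/6 = 8 kN
  R_B = Pa/L = 12·2/6 = 4 kN
Superposition: R_A = 19/2 kN, R_B = 5/2 kN

R_A = 19/2 kN, R_B = 5/2 kN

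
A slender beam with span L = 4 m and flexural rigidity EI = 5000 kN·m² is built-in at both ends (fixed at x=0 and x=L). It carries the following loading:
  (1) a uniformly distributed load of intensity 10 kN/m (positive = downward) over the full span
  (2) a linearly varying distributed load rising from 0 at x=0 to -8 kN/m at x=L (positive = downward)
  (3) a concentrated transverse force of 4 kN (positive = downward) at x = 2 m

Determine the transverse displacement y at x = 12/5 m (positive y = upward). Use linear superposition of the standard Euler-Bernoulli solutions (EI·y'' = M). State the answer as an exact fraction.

y(12/5) = -28024/29296875 m

Load 1 — uniform load w=10 kN/m over full span:
  y_1 = -wx²(L-x)²/(24EI) = -10·(12/5)²·(4-(12/5))²/(24·5000) = -96/78125 m
Load 2 — triangular load w₀=-8 kN/m (0→w₀ over full span):
  y_2 = -w₀x²(L-x)²(x+2L)/(120LEI) = -(-8)·(12/5)²·(4-(12/5))²·((12/5)+2·4)/(120·4·5000) = 4992/9765625 m
Load 3 — point force P=4 kN at a=2 m (b=L-a=2):
  y_3 = -Pa²(L-x)²(3bL-(3b+a)(L-x))/(6L³EI)  [x>a] = -4·2²·(4-(12/5))²·(3·2·4-(3·2+2)·(4-(12/5)))/(6·4³·5000) = -56/234375 m
Superposition: y = Σ y_i = -28024/29296875 m ≈ -0.000957 m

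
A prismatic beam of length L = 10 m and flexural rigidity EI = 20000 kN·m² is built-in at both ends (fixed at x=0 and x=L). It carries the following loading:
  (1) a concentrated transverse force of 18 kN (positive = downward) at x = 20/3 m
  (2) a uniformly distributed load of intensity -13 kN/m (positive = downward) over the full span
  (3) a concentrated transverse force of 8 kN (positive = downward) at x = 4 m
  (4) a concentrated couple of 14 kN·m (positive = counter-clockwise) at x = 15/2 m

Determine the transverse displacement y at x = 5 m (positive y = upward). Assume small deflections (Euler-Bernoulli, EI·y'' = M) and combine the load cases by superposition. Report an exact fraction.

Load 1 — point force P=18 kN at a=20/3 m (b=L-a=10/3):
  y_1 = -Pb²x²(3aL-(3a+b)x)/(6L³EI)  [x≤a] = -18·(10/3)²·5²·(3·(20/3)·10-(3·(20/3)+(10/3))·5)/(6·10³·20000) = -1/288 m
Load 2 — uniform load w=-13 kN/m over full span:
  y_2 = -wx²(L-x)²/(24EI) = -(-13)·5²·(10-5)²/(24·20000) = 13/768 m
Load 3 — point force P=8 kN at a=4 m (b=L-a=6):
  y_3 = -Pa²(L-x)²(3bL-(3b+a)(L-x))/(6L³EI)  [x>a] = -8·4²·(10-5)²·(3·6·10-(3·6+4)·(10-5))/(6·10³·20000) = -7/3750 m
Load 4 — applied couple M₀=14 kN·m at a=15/2 m (b=L-a=5/2):
  y_4 = (R_Ax³/6 - M_Ax²/2)/EI  [x≤a] with R_A=63/40, M_A=35/8 = ((63/40)·5³/6 - (35/8)·5²/2)/20000 = -7/6400 m
Superposition: y = Σ y_i = 1889/180000 m ≈ 0.010494 m

y(5) = 1889/180000 m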